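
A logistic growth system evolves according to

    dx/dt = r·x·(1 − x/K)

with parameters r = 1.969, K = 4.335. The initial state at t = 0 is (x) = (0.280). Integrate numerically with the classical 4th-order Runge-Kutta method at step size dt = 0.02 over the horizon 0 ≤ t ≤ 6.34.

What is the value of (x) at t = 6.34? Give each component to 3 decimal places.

t=0.000: state=(0.280)
step 1 (dt=0.02): k1=(0.516), k2=(0.525), k3=(0.525), k4=(0.534); state += dt/6·(k1+2k2+2k3+k4)
t=0.020: state=(0.290)
t=0.040: state=(0.301)
t=0.060: state=(0.313)
continuing one RK4 step at a time; state shown every 25 steps (Δt=0.5):
t=0.500: state=(0.676)
t=1.000: state=(1.435)
t=1.500: state=(2.470)
t=2.000: state=(3.381)
t=2.500: state=(3.922)
t=3.000: state=(4.171)
t=3.500: state=(4.272)
t=4.000: state=(4.311)
t=4.500: state=(4.326)
t=5.000: state=(4.332)
t=5.500: state=(4.334)
t=6.000: state=(4.335)
t=6.340: state=(4.335)

(x) = (4.335)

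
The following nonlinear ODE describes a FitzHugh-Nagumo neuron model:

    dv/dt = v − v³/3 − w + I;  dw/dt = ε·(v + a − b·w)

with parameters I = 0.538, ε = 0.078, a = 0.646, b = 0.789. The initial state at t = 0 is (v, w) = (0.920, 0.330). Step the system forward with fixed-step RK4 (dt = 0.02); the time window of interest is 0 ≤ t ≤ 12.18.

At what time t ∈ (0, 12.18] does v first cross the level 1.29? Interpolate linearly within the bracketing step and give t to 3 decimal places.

t=0.000: state=(0.920, 0.330)
step 1 (dt=0.02): k1=(0.868, 0.102), k2=(0.869, 0.102), k3=(0.869, 0.102), k4=(0.869, 0.103); state += dt/6·(k1+2k2+2k3+k4)
t=0.020: state=(0.937, 0.332)
t=0.040: state=(0.955, 0.334)
t=0.060: state=(0.972, 0.336)
t=0.440: state=(1.284, 0.381)
next step: t=0.460: state=(1.298, 0.383) — v has crossed 1.29
linear interpolation between t=0.440 (1.28354) and t=0.460 (1.29814) → t≈0.449

t = 0.449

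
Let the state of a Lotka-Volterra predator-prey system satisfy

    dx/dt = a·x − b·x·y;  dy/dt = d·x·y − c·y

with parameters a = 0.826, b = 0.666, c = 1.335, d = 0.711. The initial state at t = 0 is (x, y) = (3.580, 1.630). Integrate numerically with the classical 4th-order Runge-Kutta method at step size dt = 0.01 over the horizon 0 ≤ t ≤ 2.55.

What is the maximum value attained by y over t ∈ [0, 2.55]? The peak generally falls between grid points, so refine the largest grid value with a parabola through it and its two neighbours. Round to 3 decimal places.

t=0.000: state=(3.580, 1.630)
step 1 (dt=0.01): k1=(-0.929, 1.973), k2=(-0.952, 1.979), k3=(-0.952, 1.979), k4=(-0.974, 1.986); state += dt/6·(k1+2k2+2k3+k4)
t=0.010: state=(3.570, 1.650)
t=0.020: state=(3.561, 1.670)
t=0.030: state=(3.550, 1.690)
continuing one RK4 step at a time; state shown every 10 steps (Δt=0.1):
t=0.100: state=(3.465, 1.833)
t=0.200: state=(3.308, 2.041)
t=0.300: state=(3.115, 2.244)
t=0.400: state=(2.895, 2.432)
t=0.500: state=(2.659, 2.592)
t=0.600: state=(2.420, 2.717)
t=0.700: state=(2.186, 2.801)
t=0.800: state=(1.968, 2.840)
t=0.900: state=(1.768, 2.838)
t=1.000: state=(1.592, 2.798)
t=1.100: state=(1.438, 2.726)
t=1.200: state=(1.307, 2.630)
t=1.300: state=(1.196, 2.515)
t=1.400: state=(1.103, 2.388)
t=1.500: state=(1.026, 2.253)
t=1.600: state=(0.964, 2.116)
t=1.700: state=(0.913, 1.979)
t=1.800: state=(0.873, 1.845)
t=1.900: state=(0.842, 1.716)
t=2.000: state=(0.819, 1.593)
t=2.100: state=(0.804, 1.477)
t=2.200: state=(0.794, 1.368)
t=2.300: state=(0.790, 1.266)
t=2.400: state=(0.791, 1.172)
t=2.500: state=(0.797, 1.085)
t=2.550: state=(0.802, 1.044)
largest grid value and its neighbours: y(0.830)=2.84386, y(0.840)=2.84422, y(0.850)=2.84417
parabola through these three points peaks at t≈0.844 with y≈2.84425

max y = 2.844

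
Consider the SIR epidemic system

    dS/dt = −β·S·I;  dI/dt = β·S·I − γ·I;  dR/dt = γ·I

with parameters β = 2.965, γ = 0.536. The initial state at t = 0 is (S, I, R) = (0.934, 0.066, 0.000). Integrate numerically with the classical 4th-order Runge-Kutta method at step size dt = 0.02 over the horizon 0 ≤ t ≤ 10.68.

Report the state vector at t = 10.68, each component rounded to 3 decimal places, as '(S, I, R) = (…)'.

(S, I, R) = (0.004, 0.007, 0.989)

t=0.000: state=(0.934, 0.066, 0.000)
step 1 (dt=0.02): k1=(-0.183, 0.147, 0.035), k2=(-0.186, 0.150, 0.036), k3=(-0.187, 0.150, 0.036), k4=(-0.190, 0.153, 0.037); state += dt/6·(k1+2k2+2k3+k4)
t=0.020: state=(0.930, 0.069, 0.001)
t=0.040: state=(0.926, 0.072, 0.001)
t=0.060: state=(0.922, 0.075, 0.002)
continuing one RK4 step at a time; state shown every 25 steps (Δt=0.5):
t=0.500: state=(0.785, 0.183, 0.031)
t=1.000: state=(0.522, 0.373, 0.105)
t=1.500: state=(0.268, 0.506, 0.226)
t=2.000: state=(0.124, 0.511, 0.365)
t=2.500: state=(0.061, 0.445, 0.494)
t=3.000: state=(0.033, 0.364, 0.602)
t=3.500: state=(0.021, 0.290, 0.690)
t=4.000: state=(0.014, 0.227, 0.759)
t=4.500: state=(0.010, 0.177, 0.813)
t=5.000: state=(0.008, 0.137, 0.854)
t=5.500: state=(0.007, 0.106, 0.887)
t=6.000: state=(0.006, 0.082, 0.912)
t=6.500: state=(0.005, 0.063, 0.931)
t=7.000: state=(0.005, 0.049, 0.946)
t=7.500: state=(0.005, 0.038, 0.958)
t=8.000: state=(0.004, 0.029, 0.967)
t=8.500: state=(0.004, 0.022, 0.973)
t=9.000: state=(0.004, 0.017, 0.979)
t=9.500: state=(0.004, 0.013, 0.983)
t=10.000: state=(0.004, 0.010, 0.986)
t=10.500: state=(0.004, 0.008, 0.988)
t=10.680: state=(0.004, 0.007, 0.989)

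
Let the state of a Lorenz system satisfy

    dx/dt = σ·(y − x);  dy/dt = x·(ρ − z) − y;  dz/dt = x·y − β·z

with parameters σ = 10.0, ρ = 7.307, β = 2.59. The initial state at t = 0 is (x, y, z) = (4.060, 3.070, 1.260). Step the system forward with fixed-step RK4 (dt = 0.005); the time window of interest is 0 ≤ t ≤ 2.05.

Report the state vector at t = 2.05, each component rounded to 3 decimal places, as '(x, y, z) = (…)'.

t=0.000: state=(4.060, 3.070, 1.260)
step 1 (dt=0.005): k1=(-9.900, 21.481, 9.201), k2=(-9.115, 21.185, 9.282), k3=(-9.142, 21.196, 9.285), k4=(-8.383, 20.912, 9.366); state += dt/6·(k1+2k2+2k3+k4)
t=0.005: state=(4.014, 3.176, 1.306)
t=0.010: state=(3.976, 3.279, 1.354)
t=0.015: state=(3.944, 3.380, 1.402)
continuing one RK4 step at a time; state shown every 20 steps (Δt=0.1):
t=0.100: state=(4.118, 4.850, 2.382)
t=0.200: state=(5.092, 6.167, 4.109)
t=0.300: state=(6.012, 6.659, 6.396)
t=0.400: state=(6.208, 5.914, 8.410)
t=0.500: state=(5.491, 4.446, 9.182)
t=0.600: state=(4.349, 3.215, 8.720)
t=0.700: state=(3.367, 2.571, 7.686)
t=0.800: state=(2.774, 2.376, 6.583)
t=0.900: state=(2.540, 2.454, 5.636)
t=1.000: state=(2.574, 2.716, 4.926)
t=1.100: state=(2.808, 3.128, 4.493)
t=1.200: state=(3.201, 3.659, 4.367)
t=1.300: state=(3.707, 4.249, 4.581)
t=1.400: state=(4.252, 4.780, 5.134)
t=1.500: state=(4.714, 5.084, 5.934)
t=1.600: state=(4.949, 5.035, 6.759)
t=1.700: state=(4.879, 4.662, 7.332)
t=1.800: state=(4.556, 4.155, 7.492)
t=1.900: state=(4.134, 3.717, 7.279)
t=2.000: state=(3.762, 3.449, 6.853)
t=2.050: state=(3.624, 3.385, 6.611)

(x, y, z) = (3.624, 3.385, 6.611)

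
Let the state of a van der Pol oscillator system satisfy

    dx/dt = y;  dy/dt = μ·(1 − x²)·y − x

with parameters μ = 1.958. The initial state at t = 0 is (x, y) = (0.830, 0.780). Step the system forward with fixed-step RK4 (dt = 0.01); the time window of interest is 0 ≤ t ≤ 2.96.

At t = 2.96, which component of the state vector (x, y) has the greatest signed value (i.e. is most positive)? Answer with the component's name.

largest component: y

t=0.000: state=(0.830, 0.780)
step 1 (dt=0.01): k1=(0.780, -0.355), k2=(0.778, -0.370), k3=(0.778, -0.370), k4=(0.776, -0.385); state += dt/6·(k1+2k2+2k3+k4)
t=0.010: state=(0.838, 0.776)
t=0.020: state=(0.846, 0.772)
t=0.030: state=(0.853, 0.768)
continuing one RK4 step at a time; state shown every 10 steps (Δt=0.1):
t=0.100: state=(0.906, 0.730)
t=0.200: state=(0.975, 0.651)
t=0.300: state=(1.035, 0.549)
t=0.400: state=(1.084, 0.431)
t=0.500: state=(1.121, 0.305)
t=0.600: state=(1.145, 0.179)
t=0.700: state=(1.157, 0.056)
t=0.800: state=(1.157, -0.060)
t=0.900: state=(1.145, -0.168)
t=1.000: state=(1.124, -0.269)
t=1.100: state=(1.092, -0.366)
t=1.200: state=(1.050, -0.461)
t=1.300: state=(1.000, -0.558)
t=1.400: state=(0.939, -0.663)
t=1.500: state=(0.867, -0.779)
t=1.600: state=(0.782, -0.915)
t=1.700: state=(0.683, -1.078)
t=1.800: state=(0.565, -1.281)
t=1.900: state=(0.425, -1.538)
t=2.000: state=(0.255, -1.864)
t=2.100: state=(0.049, -2.273)
t=2.200: state=(-0.202, -2.751)
t=2.300: state=(-0.501, -3.226)
t=2.400: state=(-0.841, -3.519)
t=2.500: state=(-1.191, -3.388)
t=2.600: state=(-1.501, -2.754)
t=2.700: state=(-1.733, -1.859)
t=2.800: state=(-1.876, -1.044)
t=2.900: state=(-1.950, -0.469)
t=2.960: state=(-1.970, -0.236)
compare at T: x=-1.970, y=-0.236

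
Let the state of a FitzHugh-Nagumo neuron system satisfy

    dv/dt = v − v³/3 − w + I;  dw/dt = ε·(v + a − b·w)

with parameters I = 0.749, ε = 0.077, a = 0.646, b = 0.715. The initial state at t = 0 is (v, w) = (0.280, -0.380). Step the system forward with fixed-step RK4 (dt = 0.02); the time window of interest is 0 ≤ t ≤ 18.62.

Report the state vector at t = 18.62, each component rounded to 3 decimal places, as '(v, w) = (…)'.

t=0.000: state=(0.280, -0.380)
step 1 (dt=0.02): k1=(1.402, 0.092), k2=(1.414, 0.093), k3=(1.414, 0.093), k4=(1.426, 0.094); state += dt/6·(k1+2k2+2k3+k4)
t=0.020: state=(0.308, -0.378)
t=0.040: state=(0.337, -0.376)
t=0.060: state=(0.366, -0.374)
continuing one RK4 step at a time; state shown every 50 steps (Δt=1):
t=1.000: state=(1.782, -0.230)
t=2.000: state=(2.039, -0.021)
t=3.000: state=(1.989, 0.180)
t=4.000: state=(1.924, 0.365)
t=5.000: state=(1.858, 0.535)
t=6.000: state=(1.791, 0.692)
t=7.000: state=(1.723, 0.835)
t=8.000: state=(1.654, 0.965)
t=9.000: state=(1.583, 1.083)
t=10.000: state=(1.508, 1.189)
t=11.000: state=(1.431, 1.284)
t=12.000: state=(1.347, 1.368)
t=13.000: state=(1.256, 1.440)
t=14.000: state=(1.154, 1.502)
t=15.000: state=(1.031, 1.552)
t=16.000: state=(0.871, 1.589)
t=17.000: state=(0.630, 1.609)
t=18.000: state=(0.165, 1.603)
t=18.620: state=(-0.415, 1.575)

(v, w) = (-0.415, 1.575)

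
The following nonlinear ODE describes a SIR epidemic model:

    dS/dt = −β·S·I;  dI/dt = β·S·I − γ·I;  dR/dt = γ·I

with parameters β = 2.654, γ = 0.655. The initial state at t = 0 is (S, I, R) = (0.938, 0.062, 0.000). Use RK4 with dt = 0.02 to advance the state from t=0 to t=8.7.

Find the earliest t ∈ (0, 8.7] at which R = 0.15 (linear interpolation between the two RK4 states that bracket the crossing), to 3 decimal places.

t=0.000: state=(0.938, 0.062, 0.000)
step 1 (dt=0.02): k1=(-0.154, 0.114, 0.041), k2=(-0.157, 0.116, 0.041), k3=(-0.157, 0.116, 0.041), k4=(-0.160, 0.117, 0.042); state += dt/6·(k1+2k2+2k3+k4)
t=0.020: state=(0.935, 0.064, 0.001)
t=0.040: state=(0.932, 0.067, 0.002)
t=0.060: state=(0.928, 0.069, 0.003)
continuing one RK4 step at a time; state shown every 25 steps (Δt=0.5):
t=0.500: state=(0.823, 0.145, 0.032)
t=1.000: state=(0.624, 0.275, 0.100)
t=1.240: state=(0.513, 0.338, 0.149)
next step: t=1.260: state=(0.504, 0.343, 0.153) — R has crossed 0.15
linear interpolation between t=1.240 (0.14873) and t=1.260 (0.15318) → t≈1.246

t = 1.246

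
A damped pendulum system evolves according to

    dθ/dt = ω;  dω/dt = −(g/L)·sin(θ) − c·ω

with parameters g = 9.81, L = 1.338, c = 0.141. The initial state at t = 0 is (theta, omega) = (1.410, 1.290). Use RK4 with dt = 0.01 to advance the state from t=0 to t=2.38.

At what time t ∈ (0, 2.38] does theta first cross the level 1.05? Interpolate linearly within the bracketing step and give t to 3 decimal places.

t = 0.539

t=0.000: state=(1.410, 1.290)
step 1 (dt=0.01): k1=(1.290, -7.419), k2=(1.253, -7.421), k3=(1.253, -7.421), k4=(1.216, -7.423); state += dt/6·(k1+2k2+2k3+k4)
t=0.010: state=(1.423, 1.216)
t=0.020: state=(1.434, 1.142)
t=0.030: state=(1.445, 1.067)
continuing one RK4 step at a time; state shown every 10 steps (Δt=0.1):
t=0.100: state=(1.502, 0.548)
t=0.200: state=(1.520, -0.186)
t=0.300: state=(1.465, -0.910)
t=0.400: state=(1.339, -1.615)
t=0.500: state=(1.143, -2.281)
t=0.530: state=(1.072, -2.468)
next step: t=0.540: state=(1.047, -2.528) — theta has crossed 1.05
linear interpolation between t=0.530 (1.07208) and t=0.540 (1.04710) → t≈0.539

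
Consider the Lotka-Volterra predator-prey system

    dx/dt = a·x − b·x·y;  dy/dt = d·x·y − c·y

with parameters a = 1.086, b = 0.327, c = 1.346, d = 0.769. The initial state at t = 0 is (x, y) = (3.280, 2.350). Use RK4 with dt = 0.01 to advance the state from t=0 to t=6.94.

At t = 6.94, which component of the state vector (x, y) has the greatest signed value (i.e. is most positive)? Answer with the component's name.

t=0.000: state=(3.280, 2.350)
step 1 (dt=0.01): k1=(1.042, 2.764), k2=(1.028, 2.790), k3=(1.028, 2.790), k4=(1.015, 2.816); state += dt/6·(k1+2k2+2k3+k4)
t=0.010: state=(3.290, 2.378)
t=0.020: state=(3.300, 2.406)
t=0.030: state=(3.310, 2.435)
continuing one RK4 step at a time; state shown every 25 steps (Δt=0.25):
t=0.250: state=(3.436, 3.213)
t=0.500: state=(3.307, 4.411)
t=0.750: state=(2.865, 5.728)
t=1.000: state=(2.253, 6.698)
t=1.250: state=(1.682, 6.969)
t=1.500: state=(1.263, 6.590)
t=1.750: state=(0.996, 5.836)
t=2.000: state=(0.840, 4.965)
t=2.250: state=(0.760, 4.132)
t=2.500: state=(0.734, 3.405)
t=2.750: state=(0.747, 2.802)
t=3.000: state=(0.796, 2.320)
t=3.250: state=(0.878, 1.946)
t=3.500: state=(0.994, 1.663)
t=3.750: state=(1.148, 1.458)
t=4.000: state=(1.345, 1.323)
t=4.250: state=(1.590, 1.252)
t=4.500: state=(1.884, 1.247)
t=4.750: state=(2.226, 1.322)
t=5.000: state=(2.605, 1.501)
t=5.250: state=(2.985, 1.836)
t=5.500: state=(3.299, 2.404)
t=5.750: state=(3.438, 3.294)
t=6.000: state=(3.284, 4.513)
t=6.250: state=(2.821, 5.821)
t=6.500: state=(2.205, 6.745)
t=6.750: state=(1.644, 6.960)
t=6.940: state=(1.320, 6.685)
compare at T: x=1.320, y=6.685

largest component: y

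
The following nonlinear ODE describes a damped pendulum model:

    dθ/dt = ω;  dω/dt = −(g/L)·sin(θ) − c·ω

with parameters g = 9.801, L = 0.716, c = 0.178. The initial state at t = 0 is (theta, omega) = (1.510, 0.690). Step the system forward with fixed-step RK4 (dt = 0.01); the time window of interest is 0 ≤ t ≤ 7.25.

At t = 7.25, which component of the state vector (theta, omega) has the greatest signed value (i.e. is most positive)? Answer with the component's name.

largest component: omega

t=0.000: state=(1.510, 0.690)
step 1 (dt=0.01): k1=(0.690, -13.786), k2=(0.621, -13.777), k3=(0.621, -13.776), k4=(0.552, -13.766); state += dt/6·(k1+2k2+2k3+k4)
t=0.010: state=(1.516, 0.552)
t=0.020: state=(1.521, 0.415)
t=0.030: state=(1.525, 0.277)
continuing one RK4 step at a time; state shown every 25 steps (Δt=0.25):
t=0.250: state=(1.259, -2.654)
t=0.500: state=(0.269, -4.858)
t=0.750: state=(-0.865, -3.622)
t=1.000: state=(-1.378, -0.390)
t=1.250: state=(-1.064, 2.826)
t=1.500: state=(-0.085, 4.536)
t=1.750: state=(0.912, 2.938)
t=2.000: state=(1.258, -0.232)
t=2.250: state=(0.814, -3.173)
t=2.500: state=(-0.163, -4.114)
t=2.750: state=(-0.979, -2.049)
t=3.000: state=(-1.107, 1.032)
t=3.250: state=(-0.512, 3.484)
t=3.500: state=(0.422, 3.465)
t=3.750: state=(1.011, 1.016)
t=4.000: state=(0.897, -1.868)
t=4.250: state=(0.175, -3.551)
t=4.500: state=(-0.645, -2.562)
t=4.750: state=(-0.968, 0.082)
t=5.000: state=(-0.618, 2.565)
t=5.250: state=(0.161, 3.227)
t=5.500: state=(0.786, 1.470)
t=5.750: state=(0.828, -1.133)
t=6.000: state=(0.286, -2.930)
t=6.250: state=(-0.445, -2.503)
t=6.500: state=(-0.815, -0.307)
t=6.750: state=(-0.591, 1.984)
t=7.000: state=(0.054, 2.819)
t=7.250: state=(0.631, 1.494)
compare at T: theta=0.631, omega=1.494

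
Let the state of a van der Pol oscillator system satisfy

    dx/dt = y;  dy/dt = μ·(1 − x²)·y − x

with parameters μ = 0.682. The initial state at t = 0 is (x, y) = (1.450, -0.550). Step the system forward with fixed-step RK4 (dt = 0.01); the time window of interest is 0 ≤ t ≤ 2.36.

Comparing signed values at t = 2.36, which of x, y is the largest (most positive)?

t=0.000: state=(1.450, -0.550)
step 1 (dt=0.01): k1=(-0.550, -1.036), k2=(-0.555, -1.033), k3=(-0.555, -1.033), k4=(-0.560, -1.029); state += dt/6·(k1+2k2+2k3+k4)
t=0.010: state=(1.444, -0.560)
t=0.020: state=(1.439, -0.571)
t=0.030: state=(1.433, -0.581)
continuing one RK4 step at a time; state shown every 10 steps (Δt=0.1):
t=0.100: state=(1.390, -0.650)
t=0.200: state=(1.320, -0.746)
t=0.300: state=(1.241, -0.840)
t=0.400: state=(1.152, -0.933)
t=0.500: state=(1.054, -1.029)
t=0.600: state=(0.946, -1.129)
t=0.700: state=(0.828, -1.235)
t=0.800: state=(0.699, -1.348)
t=0.900: state=(0.558, -1.469)
t=1.000: state=(0.405, -1.597)
t=1.100: state=(0.239, -1.731)
t=1.200: state=(0.059, -1.866)
t=1.300: state=(-0.134, -1.993)
t=1.400: state=(-0.339, -2.101)
t=1.500: state=(-0.553, -2.173)
t=1.600: state=(-0.772, -2.189)
t=1.700: state=(-0.989, -2.134)
t=1.800: state=(-1.196, -1.997)
t=1.900: state=(-1.385, -1.781)
t=2.000: state=(-1.550, -1.504)
t=2.100: state=(-1.685, -1.193)
t=2.200: state=(-1.789, -0.877)
t=2.300: state=(-1.861, -0.579)
t=2.360: state=(-1.891, -0.415)
compare at T: x=-1.891, y=-0.415

largest component: y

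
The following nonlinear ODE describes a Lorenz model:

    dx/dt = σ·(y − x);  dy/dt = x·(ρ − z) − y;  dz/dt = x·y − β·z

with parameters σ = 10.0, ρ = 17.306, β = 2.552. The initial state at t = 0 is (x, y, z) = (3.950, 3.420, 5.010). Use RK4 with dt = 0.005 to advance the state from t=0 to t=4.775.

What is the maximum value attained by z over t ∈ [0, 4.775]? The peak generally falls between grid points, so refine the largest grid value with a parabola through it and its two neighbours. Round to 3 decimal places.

t=0.000: state=(3.950, 3.420, 5.010)
step 1 (dt=0.005): k1=(-5.300, 45.149, 0.723), k2=(-4.039, 44.866, 1.118), k3=(-4.077, 44.902, 1.124), k4=(-2.851, 44.652, 1.522); state += dt/6·(k1+2k2+2k3+k4)
t=0.005: state=(3.930, 3.644, 5.016)
t=0.010: state=(3.921, 3.867, 5.025)
t=0.015: state=(3.924, 4.088, 5.039)
continuing one RK4 step at a time; state shown every 40 steps (Δt=0.2):
t=0.200: state=(8.917, 13.037, 11.585)
t=0.400: state=(9.015, 4.000, 24.556)
t=0.600: state=(1.574, 0.079, 15.548)
t=0.800: state=(0.672, 0.797, 9.384)
t=1.000: state=(1.623, 2.559, 5.915)
t=1.200: state=(5.539, 8.895, 6.706)
t=1.400: state=(11.722, 11.135, 22.854)
t=1.600: state=(3.657, 0.176, 19.324)
t=1.800: state=(0.730, 0.492, 11.637)
t=2.000: state=(1.073, 1.600, 7.116)
t=2.200: state=(3.401, 5.522, 5.465)
t=2.400: state=(10.256, 13.856, 15.066)
t=2.600: state=(7.190, 2.057, 23.192)
t=2.800: state=(1.206, 0.257, 14.219)
t=3.000: state=(0.838, 1.117, 8.620)
t=3.200: state=(2.279, 3.635, 5.722)
t=3.400: state=(7.545, 11.551, 9.427)
t=3.600: state=(10.390, 6.576, 24.740)
t=3.800: state=(2.273, 0.168, 16.866)
t=4.000: state=(0.831, 0.900, 10.205)
t=4.200: state=(1.791, 2.771, 6.475)
t=4.400: state=(5.807, 9.168, 7.401)
t=4.600: state=(11.450, 10.487, 22.946)
t=4.775: state=(4.522, 0.676, 20.169)
largest grid value and its neighbours: z(0.365)=24.92432, z(0.370)=24.95063, z(0.375)=24.94808
parabola through these three points peaks at t≈0.372 with z≈24.95308

max z = 24.953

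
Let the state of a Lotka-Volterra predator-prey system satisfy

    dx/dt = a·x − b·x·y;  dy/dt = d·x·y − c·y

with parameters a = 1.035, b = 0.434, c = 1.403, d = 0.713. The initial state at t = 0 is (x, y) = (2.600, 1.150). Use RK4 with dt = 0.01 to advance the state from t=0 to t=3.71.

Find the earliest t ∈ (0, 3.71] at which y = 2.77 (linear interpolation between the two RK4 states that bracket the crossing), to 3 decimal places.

t = 1.014

t=0.000: state=(2.600, 1.150)
step 1 (dt=0.01): k1=(1.393, 0.518), k2=(1.394, 0.525), k3=(1.394, 0.525), k4=(1.395, 0.532); state += dt/6·(k1+2k2+2k3+k4)
t=0.010: state=(2.614, 1.155)
t=0.020: state=(2.628, 1.161)
t=0.030: state=(2.642, 1.166)
continuing one RK4 step at a time; state shown every 20 steps (Δt=0.2):
t=0.200: state=(2.879, 1.284)
t=0.400: state=(3.141, 1.490)
t=0.600: state=(3.353, 1.790)
t=0.800: state=(3.471, 2.202)
t=1.000: state=(3.450, 2.730)
t=1.010: state=(3.444, 2.759)
next step: t=1.020: state=(3.438, 2.788) — y has crossed 2.77
linear interpolation between t=1.010 (2.75886) and t=1.020 (2.78800) → t≈1.014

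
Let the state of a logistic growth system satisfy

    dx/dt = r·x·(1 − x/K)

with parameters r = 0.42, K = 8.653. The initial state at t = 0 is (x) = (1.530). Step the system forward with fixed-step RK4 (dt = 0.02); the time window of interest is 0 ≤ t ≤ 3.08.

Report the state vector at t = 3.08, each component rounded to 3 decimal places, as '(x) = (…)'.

(x) = (3.800)

t=0.000: state=(1.530)
step 1 (dt=0.02): k1=(0.529), k2=(0.530), k3=(0.530), k4=(0.532); state += dt/6·(k1+2k2+2k3+k4)
t=0.020: state=(1.541)
t=0.040: state=(1.551)
t=0.060: state=(1.562)
continuing one RK4 step at a time; state shown every 5 steps (Δt=0.1):
t=0.100: state=(1.584)
t=0.200: state=(1.639)
t=0.300: state=(1.695)
t=0.400: state=(1.753)
t=0.500: state=(1.813)
t=0.600: state=(1.874)
t=0.700: state=(1.936)
t=0.800: state=(2.000)
t=0.900: state=(2.065)
t=1.000: state=(2.132)
t=1.100: state=(2.200)
t=1.200: state=(2.270)
t=1.300: state=(2.341)
t=1.400: state=(2.413)
t=1.500: state=(2.487)
t=1.600: state=(2.562)
t=1.700: state=(2.638)
t=1.800: state=(2.716)
t=1.900: state=(2.795)
t=2.000: state=(2.875)
t=2.100: state=(2.956)
t=2.200: state=(3.038)
t=2.300: state=(3.122)
t=2.400: state=(3.206)
t=2.500: state=(3.291)
t=2.600: state=(3.377)
t=2.700: state=(3.464)
t=2.800: state=(3.552)
t=2.900: state=(3.640)
t=3.000: state=(3.729)
t=3.080: state=(3.800)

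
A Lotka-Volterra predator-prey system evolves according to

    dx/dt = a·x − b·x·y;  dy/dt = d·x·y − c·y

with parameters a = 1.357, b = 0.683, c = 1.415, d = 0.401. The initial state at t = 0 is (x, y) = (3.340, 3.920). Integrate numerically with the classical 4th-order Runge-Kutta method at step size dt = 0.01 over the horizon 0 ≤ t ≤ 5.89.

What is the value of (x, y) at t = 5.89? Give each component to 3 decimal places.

t=0.000: state=(3.340, 3.920)
step 1 (dt=0.01): k1=(-4.410, -0.297), k2=(-4.378, -0.331), k3=(-4.377, -0.331), k4=(-4.345, -0.365); state += dt/6·(k1+2k2+2k3+k4)
t=0.010: state=(3.296, 3.917)
t=0.020: state=(3.253, 3.913)
t=0.030: state=(3.211, 3.908)
continuing one RK4 step at a time; state shown every 20 steps (Δt=0.2):
t=0.200: state=(2.590, 3.740)
t=0.400: state=(2.084, 3.394)
t=0.600: state=(1.768, 2.982)
t=0.800: state=(1.588, 2.569)
t=1.000: state=(1.506, 2.190)
t=1.200: state=(1.499, 1.861)
t=1.400: state=(1.555, 1.584)
t=1.600: state=(1.670, 1.358)
t=1.800: state=(1.843, 1.178)
t=2.000: state=(2.079, 1.038)
t=2.200: state=(2.384, 0.935)
t=2.400: state=(2.767, 0.866)
t=2.600: state=(3.234, 0.829)
t=2.800: state=(3.790, 0.828)
t=3.000: state=(4.431, 0.867)
t=3.200: state=(5.135, 0.958)
t=3.400: state=(5.849, 1.122)
t=3.600: state=(6.474, 1.387)
t=3.800: state=(6.848, 1.787)
t=4.000: state=(6.790, 2.335)
t=4.200: state=(6.201, 2.972)
t=4.400: state=(5.203, 3.545)
t=4.600: state=(4.097, 3.877)
t=4.800: state=(3.149, 3.900)
t=5.000: state=(2.457, 3.673)
t=5.200: state=(1.999, 3.305)
t=5.400: state=(1.718, 2.888)
t=5.600: state=(1.562, 2.480)
t=5.800: state=(1.499, 2.112)
t=5.890: state=(1.494, 1.962)

(x, y) = (1.494, 1.962)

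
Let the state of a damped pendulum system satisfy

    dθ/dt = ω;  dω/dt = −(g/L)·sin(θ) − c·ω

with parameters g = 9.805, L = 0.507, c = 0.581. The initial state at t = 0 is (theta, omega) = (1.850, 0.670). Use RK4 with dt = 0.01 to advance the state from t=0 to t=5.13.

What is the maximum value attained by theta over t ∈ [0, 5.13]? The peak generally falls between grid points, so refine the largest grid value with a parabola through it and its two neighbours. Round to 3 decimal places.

t=0.000: state=(1.850, 0.670)
step 1 (dt=0.01): k1=(0.670, -18.980), k2=(0.575, -18.907), k3=(0.575, -18.909), k4=(0.481, -18.839); state += dt/6·(k1+2k2+2k3+k4)
t=0.010: state=(1.856, 0.481)
t=0.020: state=(1.860, 0.293)
t=0.030: state=(1.862, 0.107)
continuing one RK4 step at a time; state shown every 20 steps (Δt=0.2):
t=0.200: state=(1.617, -2.957)
t=0.400: state=(0.702, -5.918)
t=0.600: state=(-0.517, -5.520)
t=0.800: state=(-1.289, -1.976)
t=1.000: state=(-1.298, 1.808)
t=1.200: state=(-0.625, 4.629)
t=1.400: state=(0.355, 4.555)
t=1.600: state=(1.001, 1.653)
t=1.800: state=(0.990, -1.698)
t=2.000: state=(0.397, -3.897)
t=2.200: state=(-0.385, -3.435)
t=2.400: state=(-0.832, -0.848)
t=2.600: state=(-0.715, 1.909)
t=2.800: state=(-0.160, 3.285)
t=3.000: state=(0.439, 2.347)
t=3.200: state=(0.685, 0.022)
t=3.400: state=(0.465, -2.061)
t=3.600: state=(-0.036, -2.620)
t=3.800: state=(-0.458, -1.357)
t=4.000: state=(-0.530, 0.632)
t=4.200: state=(-0.247, 2.010)
t=4.400: state=(0.172, 1.903)
t=4.600: state=(0.428, 0.530)
t=4.800: state=(0.371, -1.035)
t=5.000: state=(0.072, -1.753)
t=5.130: state=(-0.147, -1.525)
largest grid value and its neighbours: theta(0.030)=1.86162, theta(0.040)=1.86176, theta(0.050)=1.86005
parabola through these three points peaks at t≈0.036 with theta≈1.86193

max theta = 1.862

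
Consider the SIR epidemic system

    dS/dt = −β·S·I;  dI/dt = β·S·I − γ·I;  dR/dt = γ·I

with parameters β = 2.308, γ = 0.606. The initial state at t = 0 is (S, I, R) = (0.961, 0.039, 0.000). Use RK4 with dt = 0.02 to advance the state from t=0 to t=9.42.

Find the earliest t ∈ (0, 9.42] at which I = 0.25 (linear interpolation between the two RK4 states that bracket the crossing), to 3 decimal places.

t=0.000: state=(0.961, 0.039, 0.000)
step 1 (dt=0.02): k1=(-0.087, 0.063, 0.024), k2=(-0.088, 0.064, 0.024), k3=(-0.088, 0.064, 0.024), k4=(-0.089, 0.065, 0.024); state += dt/6·(k1+2k2+2k3+k4)
t=0.020: state=(0.959, 0.040, 0.000)
t=0.040: state=(0.957, 0.042, 0.001)
t=0.060: state=(0.956, 0.043, 0.001)
continuing one RK4 step at a time; state shown every 25 steps (Δt=0.5):
t=0.500: state=(0.898, 0.085, 0.018)
t=1.000: state=(0.780, 0.165, 0.055)
t=1.380: state=(0.651, 0.246, 0.102)
next step: t=1.400: state=(0.644, 0.251, 0.105) — I has crossed 0.25
linear interpolation between t=1.380 (0.24650) and t=1.400 (0.25092) → t≈1.396

t = 1.396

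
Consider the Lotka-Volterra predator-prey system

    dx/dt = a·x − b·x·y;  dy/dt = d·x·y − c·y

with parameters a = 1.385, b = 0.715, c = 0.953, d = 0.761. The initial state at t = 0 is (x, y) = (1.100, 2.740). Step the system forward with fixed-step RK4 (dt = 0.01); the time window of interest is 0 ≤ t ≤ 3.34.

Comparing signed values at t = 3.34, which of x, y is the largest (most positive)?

largest component: x

t=0.000: state=(1.100, 2.740)
step 1 (dt=0.01): k1=(-0.632, -0.318), k2=(-0.628, -0.324), k3=(-0.628, -0.324), k4=(-0.625, -0.330); state += dt/6·(k1+2k2+2k3+k4)
t=0.010: state=(1.094, 2.737)
t=0.020: state=(1.087, 2.733)
t=0.030: state=(1.081, 2.730)
continuing one RK4 step at a time; state shown every 20 steps (Δt=0.2):
t=0.200: state=(0.986, 2.653)
t=0.400: state=(0.898, 2.530)
t=0.600: state=(0.833, 2.385)
t=0.800: state=(0.790, 2.230)
t=1.000: state=(0.766, 2.074)
t=1.200: state=(0.760, 1.925)
t=1.400: state=(0.769, 1.787)
t=1.600: state=(0.793, 1.662)
t=1.800: state=(0.831, 1.554)
t=2.000: state=(0.884, 1.463)
t=2.200: state=(0.951, 1.390)
t=2.400: state=(1.032, 1.336)
t=2.600: state=(1.128, 1.301)
t=2.800: state=(1.237, 1.287)
t=3.000: state=(1.357, 1.296)
t=3.200: state=(1.484, 1.329)
t=3.340: state=(1.574, 1.369)
compare at T: x=1.574, y=1.369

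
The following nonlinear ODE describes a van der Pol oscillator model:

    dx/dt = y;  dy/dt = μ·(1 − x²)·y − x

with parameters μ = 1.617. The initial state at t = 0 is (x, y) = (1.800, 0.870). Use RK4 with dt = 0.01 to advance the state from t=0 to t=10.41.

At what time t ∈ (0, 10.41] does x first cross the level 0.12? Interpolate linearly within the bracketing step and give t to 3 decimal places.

t=0.000: state=(1.800, 0.870)
step 1 (dt=0.01): k1=(0.870, -4.951), k2=(0.845, -4.887), k3=(0.846, -4.888), k4=(0.821, -4.823); state += dt/6·(k1+2k2+2k3+k4)
t=0.010: state=(1.808, 0.821)
t=0.020: state=(1.816, 0.774)
t=0.030: state=(1.824, 0.727)
continuing one RK4 step at a time; state shown every 50 steps (Δt=0.5):
t=0.500: state=(1.858, -0.285)
t=1.000: state=(1.656, -0.487)
t=1.500: state=(1.374, -0.654)
t=2.000: state=(0.974, -0.995)
t=2.500: state=(0.279, -1.966)
t=2.570: state=(0.133, -2.205)
next step: t=2.580: state=(0.111, -2.242) — x has crossed 0.12
linear interpolation between t=2.570 (0.13317) and t=2.580 (0.11093) → t≈2.576

t = 2.576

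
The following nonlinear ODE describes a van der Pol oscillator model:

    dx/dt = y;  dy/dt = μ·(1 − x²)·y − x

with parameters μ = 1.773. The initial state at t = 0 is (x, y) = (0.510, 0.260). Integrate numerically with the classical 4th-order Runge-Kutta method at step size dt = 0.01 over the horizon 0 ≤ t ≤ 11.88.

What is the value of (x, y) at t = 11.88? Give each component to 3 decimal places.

(x, y) = (-0.992, 0.944)

t=0.000: state=(0.510, 0.260)
step 1 (dt=0.01): k1=(0.260, -0.169), k2=(0.259, -0.172), k3=(0.259, -0.172), k4=(0.258, -0.175); state += dt/6·(k1+2k2+2k3+k4)
t=0.010: state=(0.513, 0.258)
t=0.020: state=(0.515, 0.257)
t=0.030: state=(0.518, 0.255)
continuing one RK4 step at a time; state shown every 50 steps (Δt=0.5):
t=0.500: state=(0.605, 0.094)
t=1.000: state=(0.576, -0.242)
t=1.500: state=(0.323, -0.835)
t=2.000: state=(-0.363, -2.018)
t=2.500: state=(-1.469, -1.669)
t=3.000: state=(-1.779, 0.083)
t=3.500: state=(-1.628, 0.434)
t=4.000: state=(-1.369, 0.611)
t=4.500: state=(-0.993, 0.938)
t=5.000: state=(-0.330, 1.906)
t=5.500: state=(1.110, 3.474)
t=6.000: state=(2.007, 0.238)
t=6.500: state=(1.926, -0.341)
t=7.000: state=(1.729, -0.439)
t=7.500: state=(1.483, -0.554)
t=8.000: state=(1.156, -0.784)
t=8.500: state=(0.638, -1.404)
t=9.000: state=(-0.463, -3.226)
t=9.500: state=(-1.884, -1.218)
t=10.000: state=(-1.984, 0.261)
t=10.500: state=(-1.809, 0.406)
t=11.000: state=(-1.583, 0.503)
t=11.500: state=(-1.294, 0.674)
t=11.880: state=(-0.992, 0.944)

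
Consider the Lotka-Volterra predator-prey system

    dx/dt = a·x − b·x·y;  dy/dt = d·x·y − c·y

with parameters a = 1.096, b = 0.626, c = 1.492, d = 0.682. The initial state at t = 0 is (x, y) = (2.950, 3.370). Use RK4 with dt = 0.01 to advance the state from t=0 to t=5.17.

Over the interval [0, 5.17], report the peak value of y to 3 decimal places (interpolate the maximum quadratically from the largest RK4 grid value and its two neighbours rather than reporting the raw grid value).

max y = 3.607

t=0.000: state=(2.950, 3.370)
step 1 (dt=0.01): k1=(-2.990, 1.752), k2=(-2.991, 1.722), k3=(-2.991, 1.722), k4=(-2.991, 1.692); state += dt/6·(k1+2k2+2k3+k4)
t=0.010: state=(2.920, 3.387)
t=0.020: state=(2.890, 3.404)
t=0.030: state=(2.860, 3.420)
continuing one RK4 step at a time; state shown every 20 steps (Δt=0.2):
t=0.200: state=(2.369, 3.592)
t=0.400: state=(1.881, 3.556)
t=0.600: state=(1.520, 3.323)
t=0.800: state=(1.275, 2.980)
t=1.000: state=(1.119, 2.601)
t=1.200: state=(1.030, 2.233)
t=1.400: state=(0.990, 1.901)
t=1.600: state=(0.990, 1.613)
t=1.800: state=(1.023, 1.373)
t=2.000: state=(1.086, 1.176)
t=2.200: state=(1.179, 1.018)
t=2.400: state=(1.303, 0.894)
t=2.600: state=(1.460, 0.801)
t=2.800: state=(1.651, 0.734)
t=3.000: state=(1.881, 0.693)
t=3.200: state=(2.150, 0.677)
t=3.400: state=(2.458, 0.687)
t=3.600: state=(2.802, 0.730)
t=3.800: state=(3.169, 0.813)
t=4.000: state=(3.535, 0.954)
t=4.200: state=(3.857, 1.172)
t=4.400: state=(4.068, 1.496)
t=4.600: state=(4.090, 1.941)
t=4.800: state=(3.862, 2.485)
t=5.000: state=(3.402, 3.033)
t=5.170: state=(2.908, 3.394)
largest grid value and its neighbours: y(0.260)=3.60668, y(0.270)=3.60692, y(0.280)=3.60652
parabola through these three points peaks at t≈0.269 with y≈3.60692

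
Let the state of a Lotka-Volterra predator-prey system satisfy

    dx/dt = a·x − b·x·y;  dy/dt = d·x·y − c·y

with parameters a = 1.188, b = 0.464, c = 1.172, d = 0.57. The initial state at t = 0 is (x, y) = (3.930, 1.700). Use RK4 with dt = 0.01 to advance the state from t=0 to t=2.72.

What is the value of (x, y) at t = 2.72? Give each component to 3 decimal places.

t=0.000: state=(3.930, 1.700)
step 1 (dt=0.01): k1=(1.569, 1.816), k2=(1.555, 1.833), k3=(1.555, 1.833), k4=(1.542, 1.851); state += dt/6·(k1+2k2+2k3+k4)
t=0.010: state=(3.946, 1.718)
t=0.020: state=(3.961, 1.737)
t=0.030: state=(3.976, 1.756)
continuing one RK4 step at a time; state shown every 10 steps (Δt=0.1):
t=0.100: state=(4.072, 1.900)
t=0.200: state=(4.176, 2.138)
t=0.300: state=(4.232, 2.417)
t=0.400: state=(4.229, 2.736)
t=0.500: state=(4.161, 3.092)
t=0.600: state=(4.024, 3.474)
t=0.700: state=(3.822, 3.865)
t=0.800: state=(3.566, 4.244)
t=0.900: state=(3.271, 4.588)
t=1.000: state=(2.957, 4.873)
t=1.100: state=(2.642, 5.084)
t=1.200: state=(2.343, 5.211)
t=1.300: state=(2.069, 5.255)
t=1.400: state=(1.827, 5.222)
t=1.500: state=(1.618, 5.123)
t=1.600: state=(1.441, 4.970)
t=1.700: state=(1.294, 4.779)
t=1.800: state=(1.174, 4.559)
t=1.900: state=(1.075, 4.323)
t=2.000: state=(0.997, 4.078)
t=2.100: state=(0.934, 3.832)
t=2.200: state=(0.886, 3.590)
t=2.300: state=(0.849, 3.354)
t=2.400: state=(0.823, 3.129)
t=2.500: state=(0.805, 2.915)
t=2.600: state=(0.796, 2.713)
t=2.700: state=(0.794, 2.525)
t=2.720: state=(0.794, 2.489)

(x, y) = (0.794, 2.489)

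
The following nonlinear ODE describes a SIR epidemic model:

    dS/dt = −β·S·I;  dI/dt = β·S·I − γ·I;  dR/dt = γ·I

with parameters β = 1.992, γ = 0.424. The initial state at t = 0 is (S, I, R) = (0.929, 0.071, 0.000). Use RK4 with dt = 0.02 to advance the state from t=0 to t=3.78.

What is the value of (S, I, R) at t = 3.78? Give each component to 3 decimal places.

(S, I, R) = (0.071, 0.381, 0.548)

t=0.000: state=(0.929, 0.071, 0.000)
step 1 (dt=0.02): k1=(-0.131, 0.101, 0.030), k2=(-0.133, 0.103, 0.031), k3=(-0.133, 0.103, 0.031), k4=(-0.135, 0.104, 0.031); state += dt/6·(k1+2k2+2k3+k4)
t=0.020: state=(0.926, 0.073, 0.001)
t=0.040: state=(0.924, 0.075, 0.001)
t=0.060: state=(0.921, 0.077, 0.002)
continuing one RK4 step at a time; state shown every 10 steps (Δt=0.2):
t=0.200: state=(0.899, 0.094, 0.007)
t=0.400: state=(0.861, 0.123, 0.016)
t=0.600: state=(0.815, 0.157, 0.028)
t=0.800: state=(0.759, 0.198, 0.043)
t=1.000: state=(0.696, 0.243, 0.062)
t=1.200: state=(0.626, 0.290, 0.084)
t=1.400: state=(0.552, 0.337, 0.111)
t=1.600: state=(0.478, 0.380, 0.141)
t=1.800: state=(0.408, 0.417, 0.175)
t=2.000: state=(0.344, 0.445, 0.212)
t=2.200: state=(0.287, 0.463, 0.250)
t=2.400: state=(0.238, 0.472, 0.290)
t=2.600: state=(0.197, 0.473, 0.330)
t=2.800: state=(0.163, 0.467, 0.370)
t=3.000: state=(0.136, 0.455, 0.409)
t=3.200: state=(0.114, 0.439, 0.447)
t=3.400: state=(0.096, 0.421, 0.483)
t=3.600: state=(0.081, 0.400, 0.518)
t=3.780: state=(0.071, 0.381, 0.548)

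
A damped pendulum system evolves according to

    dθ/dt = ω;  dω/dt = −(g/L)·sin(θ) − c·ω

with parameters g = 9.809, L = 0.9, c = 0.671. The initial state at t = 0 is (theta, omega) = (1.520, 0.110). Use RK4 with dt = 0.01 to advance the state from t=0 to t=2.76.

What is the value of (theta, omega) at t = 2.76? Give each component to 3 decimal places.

(theta, omega) = (-0.252, -1.595)

t=0.000: state=(1.520, 0.110)
step 1 (dt=0.01): k1=(0.110, -10.959), k2=(0.055, -10.922), k3=(0.055, -10.922), k4=(0.001, -10.886); state += dt/6·(k1+2k2+2k3+k4)
t=0.010: state=(1.521, 0.001)
t=0.020: state=(1.520, -0.108)
t=0.030: state=(1.518, -0.215)
continuing one RK4 step at a time; state shown every 10 steps (Δt=0.1):
t=0.100: state=(1.477, -0.949)
t=0.200: state=(1.333, -1.927)
t=0.300: state=(1.096, -2.790)
t=0.400: state=(0.781, -3.458)
t=0.500: state=(0.414, -3.825)
t=0.600: state=(0.029, -3.804)
t=0.700: state=(-0.334, -3.393)
t=0.800: state=(-0.639, -2.675)
t=0.900: state=(-0.863, -1.777)
t=1.000: state=(-0.992, -0.813)
t=1.100: state=(-1.026, 0.136)
t=1.200: state=(-0.967, 1.016)
t=1.300: state=(-0.826, 1.777)
t=1.400: state=(-0.618, 2.360)
t=1.500: state=(-0.363, 2.703)
t=1.600: state=(-0.087, 2.761)
t=1.700: state=(0.180, 2.529)
t=1.800: state=(0.411, 2.053)
t=1.900: state=(0.585, 1.412)
t=2.000: state=(0.690, 0.687)
t=2.100: state=(0.722, -0.047)
t=2.200: state=(0.683, -0.729)
t=2.300: state=(0.580, -1.307)
t=2.400: state=(0.426, -1.733)
t=2.500: state=(0.240, -1.965)
t=2.600: state=(0.041, -1.984)
t=2.700: state=(-0.150, -1.795)
t=2.760: state=(-0.252, -1.595)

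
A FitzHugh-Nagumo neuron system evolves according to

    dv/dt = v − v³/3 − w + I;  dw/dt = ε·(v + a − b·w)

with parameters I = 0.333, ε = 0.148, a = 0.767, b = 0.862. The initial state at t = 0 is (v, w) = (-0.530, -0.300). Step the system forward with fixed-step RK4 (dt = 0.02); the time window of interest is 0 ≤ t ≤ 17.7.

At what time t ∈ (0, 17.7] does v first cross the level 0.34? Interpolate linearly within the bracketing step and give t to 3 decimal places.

t = 2.785

t=0.000: state=(-0.530, -0.300)
step 1 (dt=0.02): k1=(0.153, 0.073), k2=(0.153, 0.073), k3=(0.153, 0.073), k4=(0.153, 0.074); state += dt/6·(k1+2k2+2k3+k4)
t=0.020: state=(-0.527, -0.299)
t=0.040: state=(-0.524, -0.297)
t=0.060: state=(-0.521, -0.296)
continuing one RK4 step at a time; state shown every 50 steps (Δt=1):
t=1.000: state=(-0.351, -0.219)
t=2.000: state=(-0.064, -0.117)
t=2.780: state=(0.337, -0.008)
next step: t=2.800: state=(0.350, -0.005) — v has crossed 0.34
linear interpolation between t=2.780 (0.33655) and t=2.800 (0.34993) → t≈2.785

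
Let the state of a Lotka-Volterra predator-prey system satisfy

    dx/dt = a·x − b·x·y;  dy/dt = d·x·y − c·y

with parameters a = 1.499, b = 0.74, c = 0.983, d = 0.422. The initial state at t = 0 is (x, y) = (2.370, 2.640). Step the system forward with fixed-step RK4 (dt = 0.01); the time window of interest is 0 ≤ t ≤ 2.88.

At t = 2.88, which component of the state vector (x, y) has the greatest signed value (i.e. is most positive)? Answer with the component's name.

largest component: x

t=0.000: state=(2.370, 2.640)
step 1 (dt=0.01): k1=(-1.077, 0.045), k2=(-1.075, 0.039), k3=(-1.075, 0.039), k4=(-1.073, 0.033); state += dt/6·(k1+2k2+2k3+k4)
t=0.010: state=(2.359, 2.640)
t=0.020: state=(2.349, 2.641)
t=0.030: state=(2.338, 2.641)
continuing one RK4 step at a time; state shown every 10 steps (Δt=0.1):
t=0.100: state=(2.265, 2.639)
t=0.200: state=(2.165, 2.626)
t=0.300: state=(2.073, 2.603)
t=0.400: state=(1.988, 2.570)
t=0.500: state=(1.913, 2.529)
t=0.600: state=(1.846, 2.481)
t=0.700: state=(1.788, 2.428)
t=0.800: state=(1.739, 2.371)
t=0.900: state=(1.699, 2.311)
t=1.000: state=(1.668, 2.248)
t=1.100: state=(1.644, 2.185)
t=1.200: state=(1.629, 2.122)
t=1.300: state=(1.621, 2.060)
t=1.400: state=(1.620, 1.999)
t=1.500: state=(1.627, 1.941)
t=1.600: state=(1.641, 1.884)
t=1.700: state=(1.661, 1.831)
t=1.800: state=(1.689, 1.781)
t=1.900: state=(1.722, 1.735)
t=2.000: state=(1.763, 1.692)
t=2.100: state=(1.809, 1.654)
t=2.200: state=(1.862, 1.620)
t=2.300: state=(1.921, 1.590)
t=2.400: state=(1.986, 1.565)
t=2.500: state=(2.056, 1.545)
t=2.600: state=(2.132, 1.530)
t=2.700: state=(2.213, 1.520)
t=2.800: state=(2.298, 1.515)
t=2.880: state=(2.368, 1.515)
compare at T: x=2.368, y=1.515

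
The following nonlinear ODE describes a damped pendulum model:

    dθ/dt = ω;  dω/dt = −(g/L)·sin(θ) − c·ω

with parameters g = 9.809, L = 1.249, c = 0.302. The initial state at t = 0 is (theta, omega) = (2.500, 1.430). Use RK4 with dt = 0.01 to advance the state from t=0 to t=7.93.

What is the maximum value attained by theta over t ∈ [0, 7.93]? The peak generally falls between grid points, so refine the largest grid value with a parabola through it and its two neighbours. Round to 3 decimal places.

max theta = 2.746

t=0.000: state=(2.500, 1.430)
step 1 (dt=0.01): k1=(1.430, -5.132), k2=(1.404, -5.079), k3=(1.405, -5.080), k4=(1.379, -5.028); state += dt/6·(k1+2k2+2k3+k4)
t=0.010: state=(2.514, 1.379)
t=0.020: state=(2.528, 1.329)
t=0.030: state=(2.541, 1.281)
continuing one RK4 step at a time; state shown every 50 steps (Δt=0.5):
t=0.500: state=(2.724, -0.366)
t=1.000: state=(2.069, -2.520)
t=1.500: state=(0.058, -4.946)
t=2.000: state=(-1.712, -1.567)
t=2.500: state=(-1.533, 2.206)
t=3.000: state=(0.230, 3.963)
t=3.500: state=(1.445, 0.522)
t=4.000: state=(0.780, -2.937)
t=4.500: state=(-0.787, -2.356)
t=5.000: state=(-1.082, 1.186)
t=5.500: state=(0.093, 2.815)
t=6.000: state=(0.969, 0.280)
t=6.500: state=(0.381, -2.273)
t=7.000: state=(-0.665, -1.262)
t=7.500: state=(-0.608, 1.392)
t=7.930: state=(0.194, 1.882)
largest grid value and its neighbours: theta(0.370)=2.74590, theta(0.380)=2.74602, theta(0.390)=2.74585
parabola through these three points peaks at t≈0.379 with theta≈2.74603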